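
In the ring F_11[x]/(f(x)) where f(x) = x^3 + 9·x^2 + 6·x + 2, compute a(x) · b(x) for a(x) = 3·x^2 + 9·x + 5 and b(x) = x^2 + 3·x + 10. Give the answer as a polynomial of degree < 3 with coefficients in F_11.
Multiply as integer polynomials: a · b = 3·x^4 + 18·x^3 + 62·x^2 + 105·x + 50. Reducing coefficients mod 11: a · b ≡ 3·x^4 + 7·x^3 + 7·x^2 + 6·x + 6. Now divide by f(x) = x^3 + 9·x^2 + 6·x + 2 in F_11[x], eliminating the leading term at each step:
  leading term 3·x^4: subtract (3·x)·f(x) = 3·x^4 + 5·x^3 + 7·x^2 + 6·x, leaving 2·x^3 + 6 (coefficients mod 11)
  leading term 2·x^3: subtract (2)·f(x) = 2·x^3 + 7·x^2 + x + 4, leaving 4·x^2 + 10·x + 2 (coefficients mod 11)
The degree is now < 3, so this is the remainder. Hence a · b ≡ 4·x^2 + 10·x + 2 in F_11[x]/(f).

Final answer: a · b ≡ 4·x^2 + 10·x + 2 (mod f(x))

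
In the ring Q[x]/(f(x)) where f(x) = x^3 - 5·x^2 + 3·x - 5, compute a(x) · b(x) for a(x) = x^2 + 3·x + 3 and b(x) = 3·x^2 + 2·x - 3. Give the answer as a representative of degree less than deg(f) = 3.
a · b ≡ 133·x^2 - 66·x + 121 (mod f(x))

First multiply in Q[x] without reducing: a · b = 3·x^4 + 11·x^3 + 12·x^2 - 3·x - 9. Now divide by f(x) = x^3 - 5·x^2 + 3·x - 5, eliminating the leading term at each step:
  leading term 3·x^4: subtract (3·x)·f(x) = 3·x^4 - 15·x^3 + 9·x^2 - 15·x, leaving 26·x^3 + 3·x^2 + 12·x - 9
  leading term 26·x^3: subtract (26)·f(x) = 26·x^3 - 130·x^2 + 78·x - 130, leaving 133·x^2 - 66·x + 121
The degree is now < 3, so this is the remainder. Hence a · b ≡ 133·x^2 - 66·x + 121 in Q[x]/(f).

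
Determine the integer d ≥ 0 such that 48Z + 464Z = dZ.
(48, 464) = (16); d = 16

In the PID Z, (a, b) is generated by gcd(a, b). Compute gcd(464, 48) with the extended Euclidean algorithm, tracking rows (r, s, t) with s·464 + t·48 = r:
  row A: (464, 1, 0)   [1·464 + 0·48 = 464]
  row B: (48, 0, 1)   [0·464 + 1·48 = 48]
  464 = 9·48 + 32   → row C = row A − 9·row B = (32, 1, −9)   [check: 1·464 − 9·48 = 32]
  48 = 1·32 + 16   → row D = row B − 1·row C = (16, −1, 10)   [check: −1·464 + 10·48 = 16]
  32 = 2·16 + 0   → remainder 0, stop. gcd = 16 (last nonzero row D).
So gcd(48, 464) = 16, with Bézout identity −1·464 + 10·48 = 16. Containment (⊇): the Bézout identity exhibits 16 as an element of (48, 464), giving (16) ⊆ (48, 464). Containment (⊆): since 16 | 48 and 16 | 464 (48 = 16·3, 464 = 16·29), every Z-linear combination of 48 and 464 is divisible by 16, so (48, 464) ⊆ (16). Therefore (48, 464) = (16), d = 16.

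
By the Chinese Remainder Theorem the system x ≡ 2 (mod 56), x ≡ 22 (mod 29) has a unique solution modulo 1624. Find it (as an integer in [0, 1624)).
x ≡ 1066 (mod 1624); the representative in [0, 1624) is 1066

The moduli 56, 29 are pairwise coprime, so by the CRT there is a unique solution mod 56·29 = 1624.
Solve by successive substitution. Start with x ≡ 2 (mod 56).
  Combine with x ≡ 22 (mod 29): write x = 2 + 56·t and require 2 + 56·t ≡ 22 (mod 29), i.e. 56·t ≡ 22 − 2 ≡ 20 (mod 29). Since 56^(−1) ≡ 14 (mod 29) (56 ≡ 27 (mod 29)), t ≡ 14·20 ≡ 19 (mod 29). So x ≡ 2 + 56·19 = 1066 (mod 1624).
Unique solution in [0, 1624): x = 1066.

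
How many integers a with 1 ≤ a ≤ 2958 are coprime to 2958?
The number of a ∈ {1, ..., 2958} with gcd(a, 2958) = 1 is by definition Euler's totient φ(2958). φ is multiplicative, with φ(p^e) = p^e − p^(e−1). Factorise 2958 = 2 · 3 · 17 · 29. Then
  φ(2958) = (2 − 1) · (3 − 1) · (17 − 1) · (29 − 1) = 1 · 2 · 16 · 28 = 896.
So there are 896 such integers.

Final answer: 896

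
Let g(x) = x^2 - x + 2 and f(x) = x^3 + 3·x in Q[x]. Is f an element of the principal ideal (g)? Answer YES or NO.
NO

In Q[x] the ideal (g) consists of all multiples of g, so f ∈ (g) iff g | f, i.e. iff the remainder of f on division by g is 0. Divide f by g (g is monic, so eliminate the leading term of the running remainder at each step):
  leading term x^3: subtract (x)·g(x) = x^3 - x^2 + 2·x, leaving x^2 + x
  leading term x^2: subtract (1)·g(x) = x^2 - x + 2, leaving 2·x - 2
The remainder r(x) = 2·x - 2 ≠ 0 (and deg r < deg g), so g ∤ f, i.e. f ∉ (g).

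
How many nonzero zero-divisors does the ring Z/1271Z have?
Z/1271Z has 70 nonzero zero-divisors

In Z/1271Z each nonzero element is either a unit (gcd with 1271 is 1) or a zero-divisor (gcd > 1). The number of units is φ(1271): factorise 1271 = 31 · 41, so φ(1271) = (31 − 1) · (41 − 1) = 30 · 40 = 1200. The nonzero elements number 1271 − 1 = 1270. Hence the nonzero zero-divisors number 1270 − 1200 = 70.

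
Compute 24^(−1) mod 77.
24^(−1) ≡ 61 (mod 77)

Apply the extended Euclidean algorithm to (77, 24), tracking rows (r, s, t) with s·77 + t·24 = r. Each division r_prev = q·r_cur + r_new produces the new row as (previous row) − q·(current row):
  row A: (77, 1, 0)   [1·77 + 0·24 = 77]
  row B: (24, 0, 1)   [0·77 + 1·24 = 24]
  77 = 3·24 + 5   → row C = row A − 3·row B = (5, 1, −3)   [check: 1·77 − 3·24 = 5]
  24 = 4·5 + 4   → row D = row B − 4·row C = (4, −4, 13)   [check: −4·77 + 13·24 = 4]
  5 = 1·4 + 1   → row E = row C − 1·row D = (1, 5, −16)   [check: 5·77 − 16·24 = 1]
  4 = 4·1 + 0   → remainder 0, stop. gcd = 1 (last nonzero row E).
The gcd is 1, so 24 is invertible mod 77. The last nonzero row gives 5·77 − 16·24 = 1, so t = −16. So 24^(−1) ≡ −16 ≡ 61 (mod 77). Verify: 24 · 61 = 1464 ≡ 1 (mod 77). ✓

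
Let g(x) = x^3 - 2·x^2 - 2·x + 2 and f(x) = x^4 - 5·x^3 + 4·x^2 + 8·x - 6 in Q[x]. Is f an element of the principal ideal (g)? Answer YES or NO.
YES

In Q[x] the ideal (g) consists of all multiples of g, so f ∈ (g) iff g | f, i.e. iff the remainder of f on division by g is 0. Divide f by g (g is monic, so eliminate the leading term of the running remainder at each step):
  leading term x^4: subtract (x)·g(x) = x^4 - 2·x^3 - 2·x^2 + 2·x, leaving -3·x^3 + 6·x^2 + 6·x - 6
  leading term -3·x^3: subtract (-3)·g(x) = -3·x^3 + 6·x^2 + 6·x - 6, leaving 0
The remainder is 0, so f(x) = g(x) · h(x) with h(x) = x - 3. Hence g | f, i.e. f ∈ (g).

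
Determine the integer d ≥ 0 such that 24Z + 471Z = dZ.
In the PID Z, (a, b) is generated by gcd(a, b). Compute gcd(471, 24) with the extended Euclidean algorithm, tracking rows (r, s, t) with s·471 + t·24 = r:
  row A: (471, 1, 0)   [1·471 + 0·24 = 471]
  row B: (24, 0, 1)   [0·471 + 1·24 = 24]
  471 = 19·24 + 15   → row C = row A − 19·row B = (15, 1, −19)   [check: 1·471 − 19·24 = 15]
  24 = 1·15 + 9   → row D = row B − 1·row C = (9, −1, 20)   [check: −1·471 + 20·24 = 9]
  15 = 1·9 + 6   → row E = row C − 1·row D = (6, 2, −39)   [check: 2·471 − 39·24 = 6]
  9 = 1·6 + 3   → row F = row D − 1·row E = (3, −3, 59)   [check: −3·471 + 59·24 = 3]
  6 = 2·3 + 0   → remainder 0, stop. gcd = 3 (last nonzero row F).
So gcd(24, 471) = 3, with Bézout identity −3·471 + 59·24 = 3. Containment (⊇): the Bézout identity exhibits 3 as an element of (24, 471), giving (3) ⊆ (24, 471). Containment (⊆): since 3 | 24 and 3 | 471 (24 = 3·8, 471 = 3·157), every Z-linear combination of 24 and 471 is divisible by 3, so (24, 471) ⊆ (3). Therefore (24, 471) = (3), d = 3.

Final answer: (24, 471) = (3); d = 3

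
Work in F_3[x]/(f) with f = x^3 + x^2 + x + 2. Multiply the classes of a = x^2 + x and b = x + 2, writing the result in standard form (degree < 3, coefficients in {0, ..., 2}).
Multiply as integer polynomials: a · b = x^3 + 3·x^2 + 2·x. Reducing coefficients mod 3: a · b ≡ x^3 + 2·x. Now divide by f(x) = x^3 + x^2 + x + 2 in F_3[x], eliminating the leading term at each step:
  leading term x^3: subtract (1)·f(x) = x^3 + x^2 + x + 2, leaving 2·x^2 + x + 1 (coefficients mod 3)
The degree is now < 3, so this is the remainder. Hence a · b ≡ 2·x^2 + x + 1 in F_3[x]/(f).

Final answer: a · b ≡ 2·x^2 + x + 1 (mod f(x))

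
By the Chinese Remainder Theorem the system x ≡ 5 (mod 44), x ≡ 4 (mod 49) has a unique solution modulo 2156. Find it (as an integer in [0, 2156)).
x ≡ 445 (mod 2156); the representative in [0, 2156) is 445

The moduli 44, 49 are pairwise coprime, so by the CRT there is a unique solution mod 44·49 = 2156.
Solve by successive substitution. Start with x ≡ 5 (mod 44).
  Combine with x ≡ 4 (mod 49): write x = 5 + 44·t and require 5 + 44·t ≡ 4 (mod 49), i.e. 44·t ≡ 4 − 5 ≡ 48 (mod 49). Since 44^(−1) ≡ 39 (mod 49), t ≡ 39·48 ≡ 10 (mod 49). So x ≡ 5 + 44·10 = 445 (mod 2156).
Unique solution in [0, 2156): x = 445.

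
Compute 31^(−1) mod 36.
31^(−1) ≡ 7 (mod 36)

Apply the extended Euclidean algorithm to (36, 31), tracking rows (r, s, t) with s·36 + t·31 = r. Each division r_prev = q·r_cur + r_new produces the new row as (previous row) − q·(current row):
  row A: (36, 1, 0)   [1·36 + 0·31 = 36]
  row B: (31, 0, 1)   [0·36 + 1·31 = 31]
  36 = 1·31 + 5   → row C = row A − 1·row B = (5, 1, −1)   [check: 1·36 − 1·31 = 5]
  31 = 6·5 + 1   → row D = row B − 6·row C = (1, −6, 7)   [check: −6·36 + 7·31 = 1]
  5 = 5·1 + 0   → remainder 0, stop. gcd = 1 (last nonzero row D).
The gcd is 1, so 31 is invertible mod 36. The last nonzero row gives −6·36 + 7·31 = 1, so t = 7. So 31^(−1) ≡ 7 (mod 36). Verify: 31 · 7 = 217 ≡ 1 (mod 36). ✓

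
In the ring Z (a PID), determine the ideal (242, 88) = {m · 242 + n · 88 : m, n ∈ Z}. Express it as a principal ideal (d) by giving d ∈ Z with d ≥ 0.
(242, 88) = (22); d = 22

In the PID Z, (a, b) is generated by gcd(a, b). Compute gcd(242, 88) with the extended Euclidean algorithm, tracking rows (r, s, t) with s·242 + t·88 = r:
  row A: (242, 1, 0)   [1·242 + 0·88 = 242]
  row B: (88, 0, 1)   [0·242 + 1·88 = 88]
  242 = 2·88 + 66   → row C = row A − 2·row B = (66, 1, −2)   [check: 1·242 − 2·88 = 66]
  88 = 1·66 + 22   → row D = row B − 1·row C = (22, −1, 3)   [check: −1·242 + 3·88 = 22]
  66 = 3·22 + 0   → remainder 0, stop. gcd = 22 (last nonzero row D).
So gcd(242, 88) = 22, with Bézout identity −1·242 + 3·88 = 22. Containment (⊇): the Bézout identity exhibits 22 as an element of (242, 88), giving (22) ⊆ (242, 88). Containment (⊆): since 22 | 242 and 22 | 88 (242 = 22·11, 88 = 22·4), every Z-linear combination of 242 and 88 is divisible by 22, so (242, 88) ⊆ (22). Therefore (242, 88) = (22), d = 22.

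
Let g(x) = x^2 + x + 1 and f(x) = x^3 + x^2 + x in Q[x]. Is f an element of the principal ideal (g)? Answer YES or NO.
In Q[x] the ideal (g) consists of all multiples of g, so f ∈ (g) iff g | f, i.e. iff the remainder of f on division by g is 0. Divide f by g (g is monic, so eliminate the leading term of the running remainder at each step):
  leading term x^3: subtract (x)·g(x) = x^3 + x^2 + x, leaving 0
The remainder is 0, so f(x) = g(x) · h(x) with h(x) = x. Hence g | f, i.e. f ∈ (g).

Final answer: YES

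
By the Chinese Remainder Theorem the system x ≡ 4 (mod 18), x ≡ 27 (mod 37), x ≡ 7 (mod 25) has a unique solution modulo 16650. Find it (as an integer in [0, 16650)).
The moduli 18, 37, 25 are pairwise coprime, so by the CRT there is a unique solution mod 18·37·25 = 16650.
Solve by successive substitution. Start with x ≡ 4 (mod 18).
  Combine with x ≡ 27 (mod 37): write x = 4 + 18·t and require 4 + 18·t ≡ 27 (mod 37), i.e. 18·t ≡ 27 − 4 ≡ 23 (mod 37). Since 18^(−1) ≡ 35 (mod 37), t ≡ 35·23 ≡ 28 (mod 37). So x ≡ 4 + 18·28 = 508 (mod 666).
  Combine with x ≡ 7 (mod 25): write x = 508 + 666·t and require 508 + 666·t ≡ 7 (mod 25), i.e. 666·t ≡ 7 − 508 ≡ 24 (mod 25). Since 666^(−1) ≡ 11 (mod 25) (666 ≡ 16 (mod 25)), t ≡ 11·24 ≡ 14 (mod 25). So x ≡ 508 + 666·14 = 9832 (mod 16650).
Unique solution in [0, 16650): x = 9832.

Final answer: x ≡ 9832 (mod 16650); the representative in [0, 16650) is 9832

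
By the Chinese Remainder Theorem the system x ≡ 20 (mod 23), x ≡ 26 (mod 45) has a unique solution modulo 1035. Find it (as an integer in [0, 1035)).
x ≡ 296 (mod 1035); the representative in [0, 1035) is 296

The moduli 23, 45 are pairwise coprime, so by the CRT there is a unique solution mod 23·45 = 1035.
Solve by successive substitution. Start with x ≡ 20 (mod 23).
  Combine with x ≡ 26 (mod 45): write x = 20 + 23·t and require 20 + 23·t ≡ 26 (mod 45), i.e. 23·t ≡ 26 − 20 ≡ 6 (mod 45). Since 23^(−1) ≡ 2 (mod 45), t ≡ 2·6 ≡ 12 (mod 45). So x ≡ 20 + 23·12 = 296 (mod 1035).
Unique solution in [0, 1035): x = 296.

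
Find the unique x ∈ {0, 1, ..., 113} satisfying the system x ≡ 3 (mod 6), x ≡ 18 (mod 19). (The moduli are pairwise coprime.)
The moduli 6, 19 are pairwise coprime, so by the CRT there is a unique solution mod 6·19 = 114.
Solve by successive substitution. Start with x ≡ 3 (mod 6).
  Combine with x ≡ 18 (mod 19): write x = 3 + 6·t and require 3 + 6·t ≡ 18 (mod 19), i.e. 6·t ≡ 18 − 3 ≡ 15 (mod 19). Since 6^(−1) ≡ 16 (mod 19), t ≡ 16·15 ≡ 12 (mod 19). So x ≡ 3 + 6·12 = 75 (mod 114).
Unique solution in [0, 114): x = 75.

Final answer: x ≡ 75 (mod 114); the representative in [0, 114) is 75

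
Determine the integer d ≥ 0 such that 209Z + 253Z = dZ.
In the PID Z, (a, b) is generated by gcd(a, b). Compute gcd(253, 209) with the extended Euclidean algorithm, tracking rows (r, s, t) with s·253 + t·209 = r:
  row A: (253, 1, 0)   [1·253 + 0·209 = 253]
  row B: (209, 0, 1)   [0·253 + 1·209 = 209]
  253 = 1·209 + 44   → row C = row A − 1·row B = (44, 1, −1)   [check: 1·253 − 1·209 = 44]
  209 = 4·44 + 33   → row D = row B − 4·row C = (33, −4, 5)   [check: −4·253 + 5·209 = 33]
  44 = 1·33 + 11   → row E = row C − 1·row D = (11, 5, −6)   [check: 5·253 − 6·209 = 11]
  33 = 3·11 + 0   → remainder 0, stop. gcd = 11 (last nonzero row E).
So gcd(209, 253) = 11, with Bézout identity 5·253 − 6·209 = 11. Containment (⊇): the Bézout identity exhibits 11 as an element of (209, 253), giving (11) ⊆ (209, 253). Containment (⊆): since 11 | 209 and 11 | 253 (209 = 11·19, 253 = 11·23), every Z-linear combination of 209 and 253 is divisible by 11, so (209, 253) ⊆ (11). Therefore (209, 253) = (11), d = 11.

Final answer: (209, 253) = (11); d = 11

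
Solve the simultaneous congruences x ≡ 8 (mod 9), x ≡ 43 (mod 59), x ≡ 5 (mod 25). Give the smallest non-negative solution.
x ≡ 12905 (mod 13275); the representative in [0, 13275) is 12905

The moduli 9, 59, 25 are pairwise coprime, so by the CRT there is a unique solution mod 9·59·25 = 13275.
Solve by successive substitution. Start with x ≡ 8 (mod 9).
  Combine with x ≡ 43 (mod 59): write x = 8 + 9·t and require 8 + 9·t ≡ 43 (mod 59), i.e. 9·t ≡ 43 − 8 ≡ 35 (mod 59). Since 9^(−1) ≡ 46 (mod 59), t ≡ 46·35 ≡ 17 (mod 59). So x ≡ 8 + 9·17 = 161 (mod 531).
  Combine with x ≡ 5 (mod 25): write x = 161 + 531·t and require 161 + 531·t ≡ 5 (mod 25), i.e. 531·t ≡ 5 − 161 ≡ 19 (mod 25). Since 531^(−1) ≡ 21 (mod 25) (531 ≡ 6 (mod 25)), t ≡ 21·19 ≡ 24 (mod 25). So x ≡ 161 + 531·24 = 12905 (mod 13275).
Unique solution in [0, 13275): x = 12905.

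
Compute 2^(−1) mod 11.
Apply the extended Euclidean algorithm to (11, 2), tracking rows (r, s, t) with s·11 + t·2 = r. Each division r_prev = q·r_cur + r_new produces the new row as (previous row) − q·(current row):
  row A: (11, 1, 0)   [1·11 + 0·2 = 11]
  row B: (2, 0, 1)   [0·11 + 1·2 = 2]
  11 = 5·2 + 1   → row C = row A − 5·row B = (1, 1, −5)   [check: 1·11 − 5·2 = 1]
  2 = 2·1 + 0   → remainder 0, stop. gcd = 1 (last nonzero row C).
The gcd is 1, so 2 is invertible mod 11. The last nonzero row gives 1·11 − 5·2 = 1, so t = −5. So 2^(−1) ≡ −5 ≡ 6 (mod 11). Verify: 2 · 6 = 12 ≡ 1 (mod 11). ✓

Final answer: 2^(−1) ≡ 6 (mod 11)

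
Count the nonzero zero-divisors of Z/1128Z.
In Z/1128Z each nonzero element is either a unit (gcd with 1128 is 1) or a zero-divisor (gcd > 1). The number of units is φ(1128): factorise 1128 = 2^3 · 3 · 47, so φ(1128) = (2^3 − 2^2) · (3 − 1) · (47 − 1) = 4 · 2 · 46 = 368. The nonzero elements number 1128 − 1 = 1127. Hence the nonzero zero-divisors number 1127 − 368 = 759.

Final answer: Z/1128Z has 759 nonzero zero-divisors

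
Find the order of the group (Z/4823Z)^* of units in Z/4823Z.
(Z/4823Z)^* consists of the classes a with gcd(a, 4823) = 1, so its order is φ(4823). φ is multiplicative, with φ(p^e) = p^e − p^(e−1). Factorise 4823 = 7 · 13 · 53. Then
  φ(4823) = (7 − 1) · (13 − 1) · (53 − 1) = 6 · 12 · 52 = 3744.
Thus |(Z/4823Z)^*| = 3744.

Final answer: |(Z/4823Z)^*| = 3744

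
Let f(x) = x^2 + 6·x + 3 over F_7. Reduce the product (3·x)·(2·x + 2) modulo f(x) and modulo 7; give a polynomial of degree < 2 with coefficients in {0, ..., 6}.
Multiply as integer polynomials: a · b = 6·x^2 + 6·x. Reducing coefficients mod 7: a · b ≡ 6·x^2 + 6·x. Now divide by f(x) = x^2 + 6·x + 3 in F_7[x], eliminating the leading term at each step:
  leading term 6·x^2: subtract (6)·f(x) = 6·x^2 + x + 4, leaving 5·x + 3 (coefficients mod 7)
The degree is now < 2, so this is the remainder. Hence a · b ≡ 5·x + 3 in F_7[x]/(f).

Final answer: a · b ≡ 5·x + 3 (mod f(x))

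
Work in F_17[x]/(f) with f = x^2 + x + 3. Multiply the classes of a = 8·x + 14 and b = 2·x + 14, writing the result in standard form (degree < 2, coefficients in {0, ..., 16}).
Multiply as integer polynomials: a · b = 16·x^2 + 140·x + 196. Reducing coefficients mod 17: a · b ≡ 16·x^2 + 4·x + 9. Now divide by f(x) = x^2 + x + 3 in F_17[x], eliminating the leading term at each step:
  leading term 16·x^2: subtract (16)·f(x) = 16·x^2 + 16·x + 14, leaving 5·x + 12 (coefficients mod 17)
The degree is now < 2, so this is the remainder. Hence a · b ≡ 5·x + 12 in F_17[x]/(f).

Final answer: a · b ≡ 5·x + 12 (mod f(x))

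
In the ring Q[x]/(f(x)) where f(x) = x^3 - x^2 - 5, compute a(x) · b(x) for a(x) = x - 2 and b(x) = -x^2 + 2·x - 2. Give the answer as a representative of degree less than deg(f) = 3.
First multiply in Q[x] without reducing: a · b = -x^3 + 4·x^2 - 6·x + 4. Now divide by f(x) = x^3 - x^2 - 5, eliminating the leading term at each step:
  leading term -x^3: subtract (-1)·f(x) = -x^3 + x^2 + 5, leaving 3·x^2 - 6·x - 1
The degree is now < 3, so this is the remainder. Hence a · b ≡ 3·x^2 - 6·x - 1 in Q[x]/(f).

Final answer: a · b ≡ 3·x^2 - 6·x - 1 (mod f(x))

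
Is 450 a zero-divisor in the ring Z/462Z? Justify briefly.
gcd(450, 462) = 6 > 1, so 450 is not a unit in Z/462Z. In Z/nZ every nonzero non-unit is a zero-divisor: explicitly, take b = 462/gcd = 77 ≠ 0 (mod 462); then 450·77 = 34650 = 75·462, i.e. 450·77 ≡ 0 (mod 462). So 450 is a zero-divisor.

Final answer: YES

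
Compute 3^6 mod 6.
Use repeated squaring. Binary(6) = 110. Walk through the bits of the exponent 6 left-to-right: at each bit after the leading one, square the running value, then multiply by 3 if the bit is 1 (always reducing mod 6):
  bit 1 = 1 (leading): start with 3.
  bit 2 = 1: square 3^2 = 9 ≡ 3; bit is 1, so multiply 3·3 = 9 ≡ 3 (mod 6).
  bit 3 = 0: square 3^2 = 9 ≡ 3 (mod 6).
Final value: 3^6 ≡ 3 (mod 6).

Final answer: 3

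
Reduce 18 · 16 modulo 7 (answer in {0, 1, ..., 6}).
Reduce the factors first: 18 ≡ 4, 16 ≡ 2 (mod 7), so 18 · 16 ≡ 4 · 2 (mod 7). 4 · 2 = 8. Dividing by 7: 8 = 1·7 + 1. So (18 · 16) mod 7 = 1.

Final answer: 1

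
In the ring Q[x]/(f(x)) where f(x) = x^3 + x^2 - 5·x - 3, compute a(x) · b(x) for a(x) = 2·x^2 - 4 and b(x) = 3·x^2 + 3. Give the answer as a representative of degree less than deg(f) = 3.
a · b ≡ 30·x^2 - 12·x - 30 (mod f(x))

First multiply in Q[x] without reducing: a · b = 6·x^4 - 6·x^2 - 12. Now divide by f(x) = x^3 + x^2 - 5·x - 3, eliminating the leading term at each step:
  leading term 6·x^4: subtract (6·x)·f(x) = 6·x^4 + 6·x^3 - 30·x^2 - 18·x, leaving -6·x^3 + 24·x^2 + 18·x - 12
  leading term -6·x^3: subtract (-6)·f(x) = -6·x^3 - 6·x^2 + 30·x + 18, leaving 30·x^2 - 12·x - 30
The degree is now < 3, so this is the remainder. Hence a · b ≡ 30·x^2 - 12·x - 30 in Q[x]/(f).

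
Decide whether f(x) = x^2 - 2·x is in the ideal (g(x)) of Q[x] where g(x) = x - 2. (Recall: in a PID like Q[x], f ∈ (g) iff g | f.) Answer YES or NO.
YES

In Q[x] the ideal (g) consists of all multiples of g, so f ∈ (g) iff g | f, i.e. iff the remainder of f on division by g is 0. Divide f by g (g is monic, so eliminate the leading term of the running remainder at each step):
  leading term x^2: subtract (x)·g(x) = x^2 - 2·x, leaving 0
The remainder is 0, so f(x) = g(x) · h(x) with h(x) = x. Hence g | f, i.e. f ∈ (g).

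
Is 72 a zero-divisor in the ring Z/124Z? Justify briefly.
gcd(72, 124) = 4 > 1, so 72 is not a unit in Z/124Z. In Z/nZ every nonzero non-unit is a zero-divisor: explicitly, take b = 124/gcd = 31 ≠ 0 (mod 124); then 72·31 = 2232 = 18·124, i.e. 72·31 ≡ 0 (mod 124). So 72 is a zero-divisor.

Final answer: YES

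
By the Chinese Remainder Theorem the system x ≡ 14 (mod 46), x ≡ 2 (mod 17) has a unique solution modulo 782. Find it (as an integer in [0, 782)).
The moduli 46, 17 are pairwise coprime, so by the CRT there is a unique solution mod 46·17 = 782.
Solve by successive substitution. Start with x ≡ 14 (mod 46).
  Combine with x ≡ 2 (mod 17): write x = 14 + 46·t and require 14 + 46·t ≡ 2 (mod 17), i.e. 46·t ≡ 2 − 14 ≡ 5 (mod 17). Since 46^(−1) ≡ 10 (mod 17) (46 ≡ 12 (mod 17)), t ≡ 10·5 ≡ 16 (mod 17). So x ≡ 14 + 46·16 = 750 (mod 782).
Unique solution in [0, 782): x = 750.

Final answer: x ≡ 750 (mod 782); the representative in [0, 782) is 750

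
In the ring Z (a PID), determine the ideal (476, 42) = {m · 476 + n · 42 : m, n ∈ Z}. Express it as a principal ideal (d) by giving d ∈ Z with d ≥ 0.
In the PID Z, (a, b) is generated by gcd(a, b). Compute gcd(476, 42) with the extended Euclidean algorithm, tracking rows (r, s, t) with s·476 + t·42 = r:
  row A: (476, 1, 0)   [1·476 + 0·42 = 476]
  row B: (42, 0, 1)   [0·476 + 1·42 = 42]
  476 = 11·42 + 14   → row C = row A − 11·row B = (14, 1, −11)   [check: 1·476 − 11·42 = 14]
  42 = 3·14 + 0   → remainder 0, stop. gcd = 14 (last nonzero row C).
So gcd(476, 42) = 14, with Bézout identity 1·476 − 11·42 = 14. Containment (⊇): the Bézout identity exhibits 14 as an element of (476, 42), giving (14) ⊆ (476, 42). Containment (⊆): since 14 | 476 and 14 | 42 (476 = 14·34, 42 = 14·3), every Z-linear combination of 476 and 42 is divisible by 14, so (476, 42) ⊆ (14). Therefore (476, 42) = (14), d = 14.

Final answer: (476, 42) = (14); d = 14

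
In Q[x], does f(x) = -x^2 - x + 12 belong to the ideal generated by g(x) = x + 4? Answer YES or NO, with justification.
In Q[x] the ideal (g) consists of all multiples of g, so f ∈ (g) iff g | f, i.e. iff the remainder of f on division by g is 0. Divide f by g (g is monic, so eliminate the leading term of the running remainder at each step):
  leading term -x^2: subtract (-x)·g(x) = -x^2 - 4·x, leaving 3·x + 12
  leading term 3·x: subtract (3)·g(x) = 3·x + 12, leaving 0
The remainder is 0, so f(x) = g(x) · h(x) with h(x) = 3 - x. Hence g | f, i.e. f ∈ (g).

Final answer: YES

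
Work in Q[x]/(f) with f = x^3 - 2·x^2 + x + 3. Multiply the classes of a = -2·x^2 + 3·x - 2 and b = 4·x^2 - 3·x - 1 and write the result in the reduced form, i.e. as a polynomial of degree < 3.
a · b ≡ -3·x^2 + 25·x - 4 (mod f(x))

First multiply in Q[x] without reducing: a · b = -8·x^4 + 18·x^3 - 15·x^2 + 3·x + 2. Now divide by f(x) = x^3 - 2·x^2 + x + 3, eliminating the leading term at each step:
  leading term -8·x^4: subtract (-8·x)·f(x) = -8·x^4 + 16·x^3 - 8·x^2 - 24·x, leaving 2·x^3 - 7·x^2 + 27·x + 2
  leading term 2·x^3: subtract (2)·f(x) = 2·x^3 - 4·x^2 + 2·x + 6, leaving -3·x^2 + 25·x - 4
The degree is now < 3, so this is the remainder. Hence a · b ≡ -3·x^2 + 25·x - 4 in Q[x]/(f).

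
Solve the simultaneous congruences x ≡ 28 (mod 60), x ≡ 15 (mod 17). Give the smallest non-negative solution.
x ≡ 508 (mod 1020); the representative in [0, 1020) is 508

The moduli 60, 17 are pairwise coprime, so by the CRT there is a unique solution mod 60·17 = 1020.
Solve by successive substitution. Start with x ≡ 28 (mod 60).
  Combine with x ≡ 15 (mod 17): write x = 28 + 60·t and require 28 + 60·t ≡ 15 (mod 17), i.e. 60·t ≡ 15 − 28 ≡ 4 (mod 17). Since 60^(−1) ≡ 2 (mod 17) (60 ≡ 9 (mod 17)), t ≡ 2·4 ≡ 8 (mod 17). So x ≡ 28 + 60·8 = 508 (mod 1020).
Unique solution in [0, 1020): x = 508.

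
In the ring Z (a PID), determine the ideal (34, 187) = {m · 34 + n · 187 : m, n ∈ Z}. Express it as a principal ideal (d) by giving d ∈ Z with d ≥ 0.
In the PID Z, (a, b) is generated by gcd(a, b). Compute gcd(187, 34) with the extended Euclidean algorithm, tracking rows (r, s, t) with s·187 + t·34 = r:
  row A: (187, 1, 0)   [1·187 + 0·34 = 187]
  row B: (34, 0, 1)   [0·187 + 1·34 = 34]
  187 = 5·34 + 17   → row C = row A − 5·row B = (17, 1, −5)   [check: 1·187 − 5·34 = 17]
  34 = 2·17 + 0   → remainder 0, stop. gcd = 17 (last nonzero row C).
So gcd(34, 187) = 17, with Bézout identity 1·187 − 5·34 = 17. Containment (⊇): the Bézout identity exhibits 17 as an element of (34, 187), giving (17) ⊆ (34, 187). Containment (⊆): since 17 | 34 and 17 | 187 (34 = 17·2, 187 = 17·11), every Z-linear combination of 34 and 187 is divisible by 17, so (34, 187) ⊆ (17). Therefore (34, 187) = (17), d = 17.

Final answer: (34, 187) = (17); d = 17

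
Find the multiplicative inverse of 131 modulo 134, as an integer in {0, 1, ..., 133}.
131^(−1) ≡ 89 (mod 134)

Apply the extended Euclidean algorithm to (134, 131), tracking rows (r, s, t) with s·134 + t·131 = r. Each division r_prev = q·r_cur + r_new produces the new row as (previous row) − q·(current row):
  row A: (134, 1, 0)   [1·134 + 0·131 = 134]
  row B: (131, 0, 1)   [0·134 + 1·131 = 131]
  134 = 1·131 + 3   → row C = row A − 1·row B = (3, 1, −1)   [check: 1·134 − 1·131 = 3]
  131 = 43·3 + 2   → row D = row B − 43·row C = (2, −43, 44)   [check: −43·134 + 44·131 = 2]
  3 = 1·2 + 1   → row E = row C − 1·row D = (1, 44, −45)   [check: 44·134 − 45·131 = 1]
  2 = 2·1 + 0   → remainder 0, stop. gcd = 1 (last nonzero row E).
The gcd is 1, so 131 is invertible mod 134. The last nonzero row gives 44·134 − 45·131 = 1, so t = −45. So 131^(−1) ≡ −45 ≡ 89 (mod 134). Verify: 131 · 89 = 11659 ≡ 1 (mod 134). ✓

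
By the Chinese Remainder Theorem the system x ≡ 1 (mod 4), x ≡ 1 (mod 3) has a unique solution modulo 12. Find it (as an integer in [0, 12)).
The moduli 4, 3 are pairwise coprime, so by the CRT there is a unique solution mod 4·3 = 12.
Solve by successive substitution. Start with x ≡ 1 (mod 4).
  Combine with x ≡ 1 (mod 3): write x = 1 + 4·t and require 1 + 4·t ≡ 1 (mod 3), i.e. 4·t ≡ 1 − 1 ≡ 0 (mod 3). Since 4^(−1) ≡ 1 (mod 3) (4 ≡ 1 (mod 3)), t ≡ 1·0 ≡ 0 (mod 3). So x ≡ 1 + 4·0 = 1 (mod 12).
Unique solution in [0, 12): x = 1.

Final answer: x ≡ 1 (mod 12); the representative in [0, 12) is 1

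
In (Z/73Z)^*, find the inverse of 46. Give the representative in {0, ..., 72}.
Apply the extended Euclidean algorithm to (73, 46), tracking rows (r, s, t) with s·73 + t·46 = r. Each division r_prev = q·r_cur + r_new produces the new row as (previous row) − q·(current row):
  row A: (73, 1, 0)   [1·73 + 0·46 = 73]
  row B: (46, 0, 1)   [0·73 + 1·46 = 46]
  73 = 1·46 + 27   → row C = row A − 1·row B = (27, 1, −1)   [check: 1·73 − 1·46 = 27]
  46 = 1·27 + 19   → row D = row B − 1·row C = (19, −1, 2)   [check: −1·73 + 2·46 = 19]
  27 = 1·19 + 8   → row E = row C − 1·row D = (8, 2, −3)   [check: 2·73 − 3·46 = 8]
  19 = 2·8 + 3   → row F = row D − 2·row E = (3, −5, 8)   [check: −5·73 + 8·46 = 3]
  8 = 2·3 + 2   → row G = row E − 2·row F = (2, 12, −19)   [check: 12·73 − 19·46 = 2]
  3 = 1·2 + 1   → row H = row F − 1·row G = (1, −17, 27)   [check: −17·73 + 27·46 = 1]
  2 = 2·1 + 0   → remainder 0, stop. gcd = 1 (last nonzero row H).
The gcd is 1, so 46 is invertible mod 73. The last nonzero row gives −17·73 + 27·46 = 1, so t = 27. So 46^(−1) ≡ 27 (mod 73). Verify: 46 · 27 = 1242 ≡ 1 (mod 73). ✓

Final answer: 46^(−1) ≡ 27 (mod 73)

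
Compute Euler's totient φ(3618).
φ is multiplicative, with φ(p^e) = p^e − p^(e−1). Factorise 3618 = 2 · 3^3 · 67. Then
  φ(3618) = (2 − 1) · (3^3 − 3^2) · (67 − 1) = 1 · 18 · 66 = 1188.

Final answer: φ(3618) = 1188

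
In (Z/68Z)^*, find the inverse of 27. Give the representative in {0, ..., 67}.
27^(−1) ≡ 63 (mod 68)

Apply the extended Euclidean algorithm to (68, 27), tracking rows (r, s, t) with s·68 + t·27 = r. Each division r_prev = q·r_cur + r_new produces the new row as (previous row) − q·(current row):
  row A: (68, 1, 0)   [1·68 + 0·27 = 68]
  row B: (27, 0, 1)   [0·68 + 1·27 = 27]
  68 = 2·27 + 14   → row C = row A − 2·row B = (14, 1, −2)   [check: 1·68 − 2·27 = 14]
  27 = 1·14 + 13   → row D = row B − 1·row C = (13, −1, 3)   [check: −1·68 + 3·27 = 13]
  14 = 1·13 + 1   → row E = row C − 1·row D = (1, 2, −5)   [check: 2·68 − 5·27 = 1]
  13 = 13·1 + 0   → remainder 0, stop. gcd = 1 (last nonzero row E).
The gcd is 1, so 27 is invertible mod 68. The last nonzero row gives 2·68 − 5·27 = 1, so t = −5. So 27^(−1) ≡ −5 ≡ 63 (mod 68). Verify: 27 · 63 = 1701 ≡ 1 (mod 68). ✓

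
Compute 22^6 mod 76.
Use repeated squaring. Binary(6) = 110. Walk through the bits of the exponent 6 left-to-right: at each bit after the leading one, square the running value, then multiply by 22 if the bit is 1 (always reducing mod 76):
  bit 1 = 1 (leading): start with 22.
  bit 2 = 1: square 22^2 = 484 ≡ 28; bit is 1, so multiply 28·22 = 616 ≡ 8 (mod 76).
  bit 3 = 0: square 8^2 = 64 (mod 76).
Final value: 22^6 ≡ 64 (mod 76).

Final answer: 64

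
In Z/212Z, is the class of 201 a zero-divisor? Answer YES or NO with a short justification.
gcd(201, 212) = 1, so 201 is a unit in Z/212Z (it has a multiplicative inverse). A unit cannot be a zero-divisor: if 201·b ≡ 0 then multiplying both sides by 201^(−1) gives b ≡ 0. So 201 is not a zero-divisor.

Final answer: NO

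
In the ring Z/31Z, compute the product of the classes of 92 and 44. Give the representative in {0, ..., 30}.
18

Reduce the factors first: 92 ≡ 30, 44 ≡ 13 (mod 31), so 92 · 44 ≡ 30 · 13 (mod 31). 30 · 13 = 390. Dividing by 31: 390 = 12·31 + 18. So (92 · 44) mod 31 = 18.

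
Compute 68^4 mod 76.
68

Use repeated squaring. Binary(4) = 100. Walk through the bits of the exponent 4 left-to-right: at each bit after the leading one, square the running value, then multiply by 68 if the bit is 1 (always reducing mod 76):
  bit 1 = 1 (leading): start with 68.
  bit 2 = 0: square 68^2 = 4624 ≡ 64 (mod 76).
  bit 3 = 0: square 64^2 = 4096 ≡ 68 (mod 76).
Final value: 68^4 ≡ 68 (mod 76).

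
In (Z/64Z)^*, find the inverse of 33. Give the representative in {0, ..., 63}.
33^(−1) ≡ 33 (mod 64)

Apply the extended Euclidean algorithm to (64, 33), tracking rows (r, s, t) with s·64 + t·33 = r. Each division r_prev = q·r_cur + r_new produces the new row as (previous row) − q·(current row):
  row A: (64, 1, 0)   [1·64 + 0·33 = 64]
  row B: (33, 0, 1)   [0·64 + 1·33 = 33]
  64 = 1·33 + 31   → row C = row A − 1·row B = (31, 1, −1)   [check: 1·64 − 1·33 = 31]
  33 = 1·31 + 2   → row D = row B − 1·row C = (2, −1, 2)   [check: −1·64 + 2·33 = 2]
  31 = 15·2 + 1   → row E = row C − 15·row D = (1, 16, −31)   [check: 16·64 − 31·33 = 1]
  2 = 2·1 + 0   → remainder 0, stop. gcd = 1 (last nonzero row E).
The gcd is 1, so 33 is invertible mod 64. The last nonzero row gives 16·64 − 31·33 = 1, so t = −31. So 33^(−1) ≡ −31 ≡ 33 (mod 64). Verify: 33 · 33 = 1089 ≡ 1 (mod 64). ✓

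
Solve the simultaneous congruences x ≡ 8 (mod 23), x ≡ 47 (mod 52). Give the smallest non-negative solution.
The moduli 23, 52 are pairwise coprime, so by the CRT there is a unique solution mod 23·52 = 1196.
Solve by successive substitution. Start with x ≡ 8 (mod 23).
  Combine with x ≡ 47 (mod 52): write x = 8 + 23·t and require 8 + 23·t ≡ 47 (mod 52), i.e. 23·t ≡ 47 − 8 ≡ 39 (mod 52). Since 23^(−1) ≡ 43 (mod 52), t ≡ 43·39 ≡ 13 (mod 52). So x ≡ 8 + 23·13 = 307 (mod 1196).
Unique solution in [0, 1196): x = 307.

Final answer: x ≡ 307 (mod 1196); the representative in [0, 1196) is 307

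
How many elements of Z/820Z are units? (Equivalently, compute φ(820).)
An element a ∈ Z/820Z is a unit iff gcd(a, 820) = 1, so the number of units is φ(820). φ is multiplicative, with φ(p^e) = p^e − p^(e−1). Factorise 820 = 2^2 · 5 · 41. Then
  φ(820) = (2^2 − 2^1) · (5 − 1) · (41 − 1) = 2 · 4 · 40 = 320.

Final answer: Z/820Z has φ(820) = 320 units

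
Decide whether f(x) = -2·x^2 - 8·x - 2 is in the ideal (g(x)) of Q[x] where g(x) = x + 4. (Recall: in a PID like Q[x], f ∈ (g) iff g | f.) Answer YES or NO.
NO

In Q[x] the ideal (g) consists of all multiples of g, so f ∈ (g) iff g | f, i.e. iff the remainder of f on division by g is 0. Divide f by g (g is monic, so eliminate the leading term of the running remainder at each step):
  leading term -2·x^2: subtract (-2·x)·g(x) = -2·x^2 - 8·x, leaving -2
The remainder r(x) = -2 ≠ 0 (and deg r < deg g), so g ∤ f, i.e. f ∉ (g).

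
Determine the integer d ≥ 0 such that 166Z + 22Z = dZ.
In the PID Z, (a, b) is generated by gcd(a, b). Compute gcd(166, 22) with the extended Euclidean algorithm, tracking rows (r, s, t) with s·166 + t·22 = r:
  row A: (166, 1, 0)   [1·166 + 0·22 = 166]
  row B: (22, 0, 1)   [0·166 + 1·22 = 22]
  166 = 7·22 + 12   → row C = row A − 7·row B = (12, 1, −7)   [check: 1·166 − 7·22 = 12]
  22 = 1·12 + 10   → row D = row B − 1·row C = (10, −1, 8)   [check: −1·166 + 8·22 = 10]
  12 = 1·10 + 2   → row E = row C − 1·row D = (2, 2, −15)   [check: 2·166 − 15·22 = 2]
  10 = 5·2 + 0   → remainder 0, stop. gcd = 2 (last nonzero row E).
So gcd(166, 22) = 2, with Bézout identity 2·166 − 15·22 = 2. Containment (⊇): the Bézout identity exhibits 2 as an element of (166, 22), giving (2) ⊆ (166, 22). Containment (⊆): since 2 | 166 and 2 | 22 (166 = 2·83, 22 = 2·11), every Z-linear combination of 166 and 22 is divisible by 2, so (166, 22) ⊆ (2). Therefore (166, 22) = (2), d = 2.

Final answer: (166, 22) = (2); d = 2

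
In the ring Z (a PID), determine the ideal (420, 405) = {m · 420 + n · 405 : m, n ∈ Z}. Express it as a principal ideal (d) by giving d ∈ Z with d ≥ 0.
In the PID Z, (a, b) is generated by gcd(a, b). Compute gcd(420, 405) with the extended Euclidean algorithm, tracking rows (r, s, t) with s·420 + t·405 = r:
  row A: (420, 1, 0)   [1·420 + 0·405 = 420]
  row B: (405, 0, 1)   [0·420 + 1·405 = 405]
  420 = 1·405 + 15   → row C = row A − 1·row B = (15, 1, −1)   [check: 1·420 − 1·405 = 15]
  405 = 27·15 + 0   → remainder 0, stop. gcd = 15 (last nonzero row C).
So gcd(420, 405) = 15, with Bézout identity 1·420 − 1·405 = 15. Containment (⊇): the Bézout identity exhibits 15 as an element of (420, 405), giving (15) ⊆ (420, 405). Containment (⊆): since 15 | 420 and 15 | 405 (420 = 15·28, 405 = 15·27), every Z-linear combination of 420 and 405 is divisible by 15, so (420, 405) ⊆ (15). Therefore (420, 405) = (15), d = 15.

Final answer: (420, 405) = (15); d = 15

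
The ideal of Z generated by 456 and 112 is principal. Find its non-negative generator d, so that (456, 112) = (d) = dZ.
(456, 112) = (8); d = 8

In the PID Z, (a, b) is generated by gcd(a, b). Compute gcd(456, 112) with the extended Euclidean algorithm, tracking rows (r, s, t) with s·456 + t·112 = r:
  row A: (456, 1, 0)   [1·456 + 0·112 = 456]
  row B: (112, 0, 1)   [0·456 + 1·112 = 112]
  456 = 4·112 + 8   → row C = row A − 4·row B = (8, 1, −4)   [check: 1·456 − 4·112 = 8]
  112 = 14·8 + 0   → remainder 0, stop. gcd = 8 (last nonzero row C).
So gcd(456, 112) = 8, with Bézout identity 1·456 − 4·112 = 8. Containment (⊇): the Bézout identity exhibits 8 as an element of (456, 112), giving (8) ⊆ (456, 112). Containment (⊆): since 8 | 456 and 8 | 112 (456 = 8·57, 112 = 8·14), every Z-linear combination of 456 and 112 is divisible by 8, so (456, 112) ⊆ (8). Therefore (456, 112) = (8), d = 8.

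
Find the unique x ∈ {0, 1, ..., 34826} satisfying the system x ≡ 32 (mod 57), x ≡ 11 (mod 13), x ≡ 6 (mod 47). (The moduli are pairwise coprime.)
The moduli 57, 13, 47 are pairwise coprime, so by the CRT there is a unique solution mod 57·13·47 = 34827.
Solve by successive substitution. Start with x ≡ 32 (mod 57).
  Combine with x ≡ 11 (mod 13): write x = 32 + 57·t and require 32 + 57·t ≡ 11 (mod 13), i.e. 57·t ≡ 11 − 32 ≡ 5 (mod 13). Since 57^(−1) ≡ 8 (mod 13) (57 ≡ 5 (mod 13)), t ≡ 8·5 ≡ 1 (mod 13). So x ≡ 32 + 57·1 = 89 (mod 741).
  Combine with x ≡ 6 (mod 47): write x = 89 + 741·t and require 89 + 741·t ≡ 6 (mod 47), i.e. 741·t ≡ 6 − 89 ≡ 11 (mod 47). Since 741^(−1) ≡ 17 (mod 47) (741 ≡ 36 (mod 47)), t ≡ 17·11 ≡ 46 (mod 47). So x ≡ 89 + 741·46 = 34175 (mod 34827).
Unique solution in [0, 34827): x = 34175.

Final answer: x ≡ 34175 (mod 34827); the representative in [0, 34827) is 34175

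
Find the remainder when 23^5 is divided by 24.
23

Use repeated squaring. Binary(5) = 101. Walk through the bits of the exponent 5 left-to-right: at each bit after the leading one, square the running value, then multiply by 23 if the bit is 1 (always reducing mod 24):
  bit 1 = 1 (leading): start with 23.
  bit 2 = 0: square 23^2 = 529 ≡ 1 (mod 24).
  bit 3 = 1: square 1^2 = 1; bit is 1, so multiply 1·23 = 23 (mod 24).
Final value: 23^5 ≡ 23 (mod 24).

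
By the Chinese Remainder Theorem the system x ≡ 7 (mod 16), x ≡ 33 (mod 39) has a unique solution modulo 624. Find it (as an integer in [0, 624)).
The moduli 16, 39 are pairwise coprime, so by the CRT there is a unique solution mod 16·39 = 624.
Solve by successive substitution. Start with x ≡ 7 (mod 16).
  Combine with x ≡ 33 (mod 39): write x = 7 + 16·t and require 7 + 16·t ≡ 33 (mod 39), i.e. 16·t ≡ 33 − 7 ≡ 26 (mod 39). Since 16^(−1) ≡ 22 (mod 39), t ≡ 22·26 ≡ 26 (mod 39). So x ≡ 7 + 16·26 = 423 (mod 624).
Unique solution in [0, 624): x = 423.

Final answer: x ≡ 423 (mod 624); the representative in [0, 624) is 423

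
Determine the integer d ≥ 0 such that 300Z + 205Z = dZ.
(300, 205) = (5); d = 5

In the PID Z, (a, b) is generated by gcd(a, b). Compute gcd(300, 205) with the extended Euclidean algorithm, tracking rows (r, s, t) with s·300 + t·205 = r:
  row A: (300, 1, 0)   [1·300 + 0·205 = 300]
  row B: (205, 0, 1)   [0·300 + 1·205 = 205]
  300 = 1·205 + 95   → row C = row A − 1·row B = (95, 1, −1)   [check: 1·300 − 1·205 = 95]
  205 = 2·95 + 15   → row D = row B − 2·row C = (15, −2, 3)   [check: −2·300 + 3·205 = 15]
  95 = 6·15 + 5   → row E = row C − 6·row D = (5, 13, −19)   [check: 13·300 − 19·205 = 5]
  15 = 3·5 + 0   → remainder 0, stop. gcd = 5 (last nonzero row E).
So gcd(300, 205) = 5, with Bézout identity 13·300 − 19·205 = 5. Containment (⊇): the Bézout identity exhibits 5 as an element of (300, 205), giving (5) ⊆ (300, 205). Containment (⊆): since 5 | 300 and 5 | 205 (300 = 5·60, 205 = 5·41), every Z-linear combination of 300 and 205 is divisible by 5, so (300, 205) ⊆ (5). Therefore (300, 205) = (5), d = 5.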